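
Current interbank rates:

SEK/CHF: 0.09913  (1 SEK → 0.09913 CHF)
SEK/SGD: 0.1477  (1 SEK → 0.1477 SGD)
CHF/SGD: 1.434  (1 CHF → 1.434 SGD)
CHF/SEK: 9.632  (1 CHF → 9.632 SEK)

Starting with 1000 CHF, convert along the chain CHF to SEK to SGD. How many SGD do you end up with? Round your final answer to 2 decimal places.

1000 CHF × 9.632 = 9632 SEK
9632 SEK × 0.1477 = 1422.6464 SGD

1422.65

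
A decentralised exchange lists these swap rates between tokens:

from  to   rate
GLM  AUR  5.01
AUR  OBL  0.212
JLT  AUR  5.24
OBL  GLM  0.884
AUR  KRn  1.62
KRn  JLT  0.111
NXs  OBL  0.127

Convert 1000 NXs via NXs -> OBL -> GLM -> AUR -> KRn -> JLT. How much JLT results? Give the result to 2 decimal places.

101.14

1000 NXs × 0.127 = 127 OBL
127 OBL × 0.884 = 112.268 GLM
112.268 GLM × 5.01 = 562.46268 AUR
562.46268 AUR × 1.62 = 911.1895416 KRn
911.1895416 KRn × 0.111 = 101.1420391176 JLT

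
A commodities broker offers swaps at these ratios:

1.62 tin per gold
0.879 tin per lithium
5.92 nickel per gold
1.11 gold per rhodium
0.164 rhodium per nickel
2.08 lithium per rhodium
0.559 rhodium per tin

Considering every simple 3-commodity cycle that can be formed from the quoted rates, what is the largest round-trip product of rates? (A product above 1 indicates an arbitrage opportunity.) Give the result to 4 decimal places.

nickel→rhodium→gold→nickel: 0.164 × 1.11 × 5.92 = 1.07768
tin→rhodium→lithium→tin: 0.559 × 2.08 × 0.879 = 1.02203
tin→rhodium→gold→tin: 0.559 × 1.11 × 1.62 = 1.00519
Maximum is nickel→rhodium→gold→nickel at 1.0777; arbitrage exists.

1.0777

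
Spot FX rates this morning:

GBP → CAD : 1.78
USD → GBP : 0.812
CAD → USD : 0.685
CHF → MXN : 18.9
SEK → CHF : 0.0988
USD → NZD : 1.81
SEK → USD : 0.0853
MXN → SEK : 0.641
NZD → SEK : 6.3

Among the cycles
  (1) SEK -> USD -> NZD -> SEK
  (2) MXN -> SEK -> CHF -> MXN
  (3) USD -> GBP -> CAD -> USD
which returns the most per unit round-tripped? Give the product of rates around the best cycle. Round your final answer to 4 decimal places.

(1) 0.0853 × 1.81 × 6.3 = 0.97268
(2) 0.641 × 0.0988 × 18.9 = 1.19695
(3) 0.812 × 1.78 × 0.685 = 0.99007
Highest is cycle (2) at 1.1970 (>1, arbitrage).

1.1970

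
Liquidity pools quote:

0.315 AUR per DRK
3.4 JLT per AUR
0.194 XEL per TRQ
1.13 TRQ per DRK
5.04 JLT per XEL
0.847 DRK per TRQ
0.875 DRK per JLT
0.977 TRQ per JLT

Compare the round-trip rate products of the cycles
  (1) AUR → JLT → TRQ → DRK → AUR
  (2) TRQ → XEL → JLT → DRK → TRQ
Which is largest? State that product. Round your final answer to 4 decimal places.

0.9668

(1) 3.4 × 0.977 × 0.847 × 0.315 = 0.88627
(2) 0.194 × 5.04 × 0.875 × 1.13 = 0.96676
Highest is cycle (2) at 0.9668 (≤1, no arbitrage).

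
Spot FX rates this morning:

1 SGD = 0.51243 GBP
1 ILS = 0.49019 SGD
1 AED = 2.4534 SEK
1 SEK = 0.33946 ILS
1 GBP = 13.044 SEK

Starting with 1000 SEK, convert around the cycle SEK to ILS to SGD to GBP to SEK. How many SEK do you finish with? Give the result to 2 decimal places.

1000 SEK × 0.33946 = 339.46 ILS
339.46 ILS × 0.49019 = 166.3998974 SGD
166.3998974 SGD × 0.51243 = 85.268299424682 GBP
85.268299424682 GBP × 13.044 = 1112.239697695552008 SEK

1112.24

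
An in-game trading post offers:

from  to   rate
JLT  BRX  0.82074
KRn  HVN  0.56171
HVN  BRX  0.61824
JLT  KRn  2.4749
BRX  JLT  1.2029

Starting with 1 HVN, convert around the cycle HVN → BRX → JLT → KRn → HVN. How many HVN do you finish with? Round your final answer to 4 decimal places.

1 HVN × 0.61824 = 0.61824 BRX
0.61824 BRX × 1.2029 = 0.743680896 JLT
0.743680896 JLT × 2.4749 = 1.8405358495104 KRn
1.8405358495104 KRn × 0.56171 = 1.033847392028486784 HVN

1.0338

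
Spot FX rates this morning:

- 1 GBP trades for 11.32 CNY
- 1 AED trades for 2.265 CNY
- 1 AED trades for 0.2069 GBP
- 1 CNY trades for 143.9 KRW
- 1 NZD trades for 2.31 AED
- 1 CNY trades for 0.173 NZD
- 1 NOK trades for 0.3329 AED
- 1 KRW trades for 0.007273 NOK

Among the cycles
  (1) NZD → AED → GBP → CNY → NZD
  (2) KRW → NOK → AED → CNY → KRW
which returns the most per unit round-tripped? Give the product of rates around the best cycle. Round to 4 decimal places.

(1) 2.31 × 0.2069 × 11.32 × 0.173 = 0.93598
(2) 0.007273 × 0.3329 × 2.265 × 143.9 = 0.78914
Highest is cycle (1) at 0.9360 (≤1, no arbitrage).

0.9360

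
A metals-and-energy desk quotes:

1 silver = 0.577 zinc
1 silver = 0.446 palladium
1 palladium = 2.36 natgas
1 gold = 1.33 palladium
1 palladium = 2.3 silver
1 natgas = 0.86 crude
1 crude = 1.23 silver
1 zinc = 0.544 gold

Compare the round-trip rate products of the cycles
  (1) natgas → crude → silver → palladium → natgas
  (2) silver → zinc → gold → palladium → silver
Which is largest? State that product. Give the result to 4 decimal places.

1.1134

(1) 0.86 × 1.23 × 0.446 × 2.36 = 1.11340
(2) 0.577 × 0.544 × 1.33 × 2.3 = 0.96018
Highest is cycle (1) at 1.1134 (>1, arbitrage).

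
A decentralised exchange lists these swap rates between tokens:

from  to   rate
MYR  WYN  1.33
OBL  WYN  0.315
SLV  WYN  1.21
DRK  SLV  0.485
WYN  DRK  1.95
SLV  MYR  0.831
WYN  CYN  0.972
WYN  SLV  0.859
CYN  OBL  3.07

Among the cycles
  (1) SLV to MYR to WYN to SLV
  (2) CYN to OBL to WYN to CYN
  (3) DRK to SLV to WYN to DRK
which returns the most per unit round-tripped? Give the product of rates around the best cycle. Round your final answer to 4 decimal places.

(1) 0.831 × 1.33 × 0.859 = 0.94939
(2) 3.07 × 0.315 × 0.972 = 0.93997
(3) 0.485 × 1.21 × 1.95 = 1.14436
Highest is cycle (3) at 1.1444 (>1, arbitrage).

1.1444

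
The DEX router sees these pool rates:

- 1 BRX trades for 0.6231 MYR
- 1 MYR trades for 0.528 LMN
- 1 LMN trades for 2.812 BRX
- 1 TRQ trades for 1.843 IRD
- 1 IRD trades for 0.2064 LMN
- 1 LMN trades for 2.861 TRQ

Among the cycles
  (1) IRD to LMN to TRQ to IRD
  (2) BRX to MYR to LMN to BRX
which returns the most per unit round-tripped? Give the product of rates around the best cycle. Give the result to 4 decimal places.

(1) 0.2064 × 2.861 × 1.843 = 1.08831
(2) 0.6231 × 0.528 × 2.812 = 0.92514
Highest is cycle (1) at 1.0883 (>1, arbitrage).

1.0883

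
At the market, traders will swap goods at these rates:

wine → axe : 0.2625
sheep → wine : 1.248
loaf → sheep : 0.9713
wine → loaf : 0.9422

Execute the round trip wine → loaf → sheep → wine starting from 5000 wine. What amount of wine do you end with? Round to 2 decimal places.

5000 wine × 0.9422 = 4711 loaf
4711 loaf × 0.9713 = 4575.7943 sheep
4575.7943 sheep × 1.248 = 5710.5912864 wine

5710.59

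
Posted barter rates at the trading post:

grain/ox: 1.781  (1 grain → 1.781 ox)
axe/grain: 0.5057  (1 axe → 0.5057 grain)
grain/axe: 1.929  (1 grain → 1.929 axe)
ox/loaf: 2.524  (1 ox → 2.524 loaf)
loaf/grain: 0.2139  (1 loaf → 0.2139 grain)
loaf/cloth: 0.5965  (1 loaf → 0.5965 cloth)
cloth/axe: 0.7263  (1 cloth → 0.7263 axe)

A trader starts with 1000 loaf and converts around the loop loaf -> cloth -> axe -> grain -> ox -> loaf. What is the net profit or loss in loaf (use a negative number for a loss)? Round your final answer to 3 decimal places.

1000 loaf × 0.5965 = 596.5 cloth
596.5 cloth × 0.7263 = 433.23795 axe
433.23795 axe × 0.5057 = 219.088431315 grain
219.088431315 grain × 1.781 = 390.196496172015 ox
390.196496172015 ox × 2.524 = 984.85595633816586 loaf
Net change: 984.85595633816586 − 1000 = -15.14404366183414 loaf

-15.144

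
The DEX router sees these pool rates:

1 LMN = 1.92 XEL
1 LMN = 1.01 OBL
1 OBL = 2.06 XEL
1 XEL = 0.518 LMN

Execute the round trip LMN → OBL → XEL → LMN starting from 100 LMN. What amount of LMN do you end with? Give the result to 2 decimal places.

107.78

100 LMN × 1.01 = 101 OBL
101 OBL × 2.06 = 208.06 XEL
208.06 XEL × 0.518 = 107.77508 LMN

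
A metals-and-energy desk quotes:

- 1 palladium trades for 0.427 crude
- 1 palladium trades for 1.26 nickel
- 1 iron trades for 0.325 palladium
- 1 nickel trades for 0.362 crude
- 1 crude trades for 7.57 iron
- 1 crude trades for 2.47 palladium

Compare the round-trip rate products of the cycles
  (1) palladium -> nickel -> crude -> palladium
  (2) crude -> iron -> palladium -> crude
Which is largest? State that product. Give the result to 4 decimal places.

1.1266

(1) 1.26 × 0.362 × 2.47 = 1.12662
(2) 7.57 × 0.325 × 0.427 = 1.05053
Highest is cycle (1) at 1.1266 (>1, arbitrage).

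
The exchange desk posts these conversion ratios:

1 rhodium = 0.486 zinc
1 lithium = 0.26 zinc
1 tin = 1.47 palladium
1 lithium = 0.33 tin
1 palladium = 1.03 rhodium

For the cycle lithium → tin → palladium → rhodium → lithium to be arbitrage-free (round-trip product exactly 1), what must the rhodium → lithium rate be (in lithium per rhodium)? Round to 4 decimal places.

2.0014

Known legs of the cycle: 0.33 × 1.47 × 1.03 = 0.499653
For no arbitrage the full-cycle product must be 1, so the missing rate is 1 / 0.499653 ≈ 2.001389.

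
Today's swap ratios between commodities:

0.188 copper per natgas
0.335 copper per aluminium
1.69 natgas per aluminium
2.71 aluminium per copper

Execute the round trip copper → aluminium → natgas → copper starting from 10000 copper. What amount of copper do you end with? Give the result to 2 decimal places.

8610.21

10000 copper × 2.71 = 27100 aluminium
27100 aluminium × 1.69 = 45799 natgas
45799 natgas × 0.188 = 8610.212 copper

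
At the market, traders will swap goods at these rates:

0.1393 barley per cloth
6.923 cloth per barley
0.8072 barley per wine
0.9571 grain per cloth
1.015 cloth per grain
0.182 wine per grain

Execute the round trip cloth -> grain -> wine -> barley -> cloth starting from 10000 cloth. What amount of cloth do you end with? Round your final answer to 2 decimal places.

9734.29

10000 cloth × 0.9571 = 9571 grain
9571 grain × 0.182 = 1741.922 wine
1741.922 wine × 0.8072 = 1406.0794384 barley
1406.0794384 barley × 6.923 = 9734.2879520432 cloth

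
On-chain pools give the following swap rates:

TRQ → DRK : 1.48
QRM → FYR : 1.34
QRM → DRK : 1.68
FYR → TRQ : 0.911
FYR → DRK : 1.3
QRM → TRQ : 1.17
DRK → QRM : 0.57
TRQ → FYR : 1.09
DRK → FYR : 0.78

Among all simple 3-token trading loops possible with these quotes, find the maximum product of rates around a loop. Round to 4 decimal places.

1.0517

FYR→TRQ→DRK→FYR: 0.911 × 1.48 × 0.78 = 1.05166
FYR→DRK→QRM→FYR: 1.3 × 0.57 × 1.34 = 0.99294
DRK→QRM→TRQ→DRK: 0.57 × 1.17 × 1.48 = 0.98701
Maximum is FYR→TRQ→DRK→FYR at 1.0517; arbitrage exists.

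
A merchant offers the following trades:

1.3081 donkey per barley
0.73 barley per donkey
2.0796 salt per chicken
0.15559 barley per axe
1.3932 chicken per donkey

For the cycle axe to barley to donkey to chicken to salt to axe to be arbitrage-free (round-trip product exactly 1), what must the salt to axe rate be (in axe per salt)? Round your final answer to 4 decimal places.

1.6958

Known legs of the cycle: 0.15559 × 1.3081 × 1.3932 × 2.0796 = 0.58967932493178288
For no arbitrage the full-cycle product must be 1, so the missing rate is 1 / 0.58967932493178288 ≈ 1.695837.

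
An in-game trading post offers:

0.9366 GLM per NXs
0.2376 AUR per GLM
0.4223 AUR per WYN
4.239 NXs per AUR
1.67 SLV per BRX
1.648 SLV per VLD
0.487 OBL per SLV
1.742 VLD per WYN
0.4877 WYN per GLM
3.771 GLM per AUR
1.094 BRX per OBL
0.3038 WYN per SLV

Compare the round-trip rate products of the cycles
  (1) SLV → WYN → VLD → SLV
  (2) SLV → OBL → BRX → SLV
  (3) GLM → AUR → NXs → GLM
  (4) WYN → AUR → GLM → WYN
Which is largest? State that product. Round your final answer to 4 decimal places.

0.9433

(1) 0.3038 × 1.742 × 1.648 = 0.87215
(2) 0.487 × 1.094 × 1.67 = 0.88974
(3) 0.2376 × 4.239 × 0.9366 = 0.94333
(4) 0.4223 × 3.771 × 0.4877 = 0.77666
Highest is cycle (3) at 0.9433 (≤1, no arbitrage).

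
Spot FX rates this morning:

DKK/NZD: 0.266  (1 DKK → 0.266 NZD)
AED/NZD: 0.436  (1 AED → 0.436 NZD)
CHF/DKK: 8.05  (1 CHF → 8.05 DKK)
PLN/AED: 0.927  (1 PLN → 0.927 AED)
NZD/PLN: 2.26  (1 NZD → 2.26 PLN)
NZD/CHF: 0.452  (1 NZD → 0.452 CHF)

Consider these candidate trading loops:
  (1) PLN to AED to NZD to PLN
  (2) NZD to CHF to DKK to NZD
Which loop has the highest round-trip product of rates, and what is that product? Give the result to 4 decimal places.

0.9679

(1) 0.927 × 0.436 × 2.26 = 0.91343
(2) 0.452 × 8.05 × 0.266 = 0.96787
Highest is cycle (2) at 0.9679 (≤1, no arbitrage).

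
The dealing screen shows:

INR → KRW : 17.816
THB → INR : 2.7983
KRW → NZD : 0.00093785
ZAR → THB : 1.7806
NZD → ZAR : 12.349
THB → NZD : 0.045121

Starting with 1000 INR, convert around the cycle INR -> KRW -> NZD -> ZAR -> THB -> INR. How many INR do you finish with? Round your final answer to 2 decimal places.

1000 INR × 17.816 = 17816 KRW
17816 KRW × 0.00093785 = 16.7087356 NZD
16.7087356 NZD × 12.349 = 206.3361759244 ZAR
206.3361759244 ZAR × 1.7806 = 367.40219485098664 THB
367.40219485098664 THB × 2.7983 = 1028.101561851515914712 INR

1028.10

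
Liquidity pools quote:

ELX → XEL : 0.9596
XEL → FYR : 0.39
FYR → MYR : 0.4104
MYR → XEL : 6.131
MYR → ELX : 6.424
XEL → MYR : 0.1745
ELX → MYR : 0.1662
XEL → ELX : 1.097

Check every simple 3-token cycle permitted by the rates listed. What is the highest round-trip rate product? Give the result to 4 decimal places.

1.1178

XEL→ELX→MYR→XEL: 1.097 × 0.1662 × 6.131 = 1.11781
XEL→MYR→ELX→XEL: 0.1745 × 6.424 × 0.9596 = 1.07570
XEL→FYR→MYR→XEL: 0.39 × 0.4104 × 6.131 = 0.98130
Maximum is XEL→ELX→MYR→XEL at 1.1178; arbitrage exists.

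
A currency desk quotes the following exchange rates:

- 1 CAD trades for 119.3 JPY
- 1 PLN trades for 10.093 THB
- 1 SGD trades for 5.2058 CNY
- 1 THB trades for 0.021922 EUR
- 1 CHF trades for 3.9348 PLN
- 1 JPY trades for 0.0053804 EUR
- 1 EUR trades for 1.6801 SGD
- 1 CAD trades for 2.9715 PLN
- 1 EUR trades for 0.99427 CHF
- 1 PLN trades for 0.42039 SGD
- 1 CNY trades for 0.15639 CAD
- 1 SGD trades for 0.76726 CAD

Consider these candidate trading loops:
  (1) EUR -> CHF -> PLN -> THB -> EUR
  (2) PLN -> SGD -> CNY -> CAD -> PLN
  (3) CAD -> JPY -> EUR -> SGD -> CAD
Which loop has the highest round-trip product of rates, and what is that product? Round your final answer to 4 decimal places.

(1) 0.99427 × 3.9348 × 10.093 × 0.021922 = 0.86562
(2) 0.42039 × 5.2058 × 0.15639 × 2.9715 = 1.01701
(3) 119.3 × 0.0053804 × 1.6801 × 0.76726 = 0.82743
Highest is cycle (2) at 1.0170 (>1, arbitrage).

1.0170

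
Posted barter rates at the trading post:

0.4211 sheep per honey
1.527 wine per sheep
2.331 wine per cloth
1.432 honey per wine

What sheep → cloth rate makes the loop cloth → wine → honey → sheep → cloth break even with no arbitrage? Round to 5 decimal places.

0.71143

Known legs of the cycle: 2.331 × 1.432 × 0.4211 = 1.4056284312
For no arbitrage the full-cycle product must be 1, so the missing rate is 1 / 1.4056284312 ≈ 0.7114256.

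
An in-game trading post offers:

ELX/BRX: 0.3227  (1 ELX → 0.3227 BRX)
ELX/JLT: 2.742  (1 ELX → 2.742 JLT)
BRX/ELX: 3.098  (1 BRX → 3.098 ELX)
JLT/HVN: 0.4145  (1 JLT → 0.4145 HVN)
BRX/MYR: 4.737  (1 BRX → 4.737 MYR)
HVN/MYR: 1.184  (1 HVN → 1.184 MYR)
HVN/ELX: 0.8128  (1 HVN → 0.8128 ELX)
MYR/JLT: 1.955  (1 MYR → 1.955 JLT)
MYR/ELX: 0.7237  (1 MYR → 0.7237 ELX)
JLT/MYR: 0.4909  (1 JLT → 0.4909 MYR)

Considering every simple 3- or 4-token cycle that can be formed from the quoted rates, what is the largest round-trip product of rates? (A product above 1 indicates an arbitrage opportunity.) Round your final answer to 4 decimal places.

1.1063

ELX→BRX→MYR→ELX: 0.3227 × 4.737 × 0.7237 = 1.10627
ELX→JLT→MYR→ELX: 2.742 × 0.4909 × 0.7237 = 0.97413
ELX→JLT→HVN→MYR→ELX: 2.742 × 0.4145 × 1.184 × 0.7237 = 0.97387
JLT→HVN→MYR→JLT: 0.4145 × 1.184 × 1.955 = 0.95945
ELX→JLT→HVN→ELX: 2.742 × 0.4145 × 0.8128 = 0.92380
Maximum is ELX→BRX→MYR→ELX at 1.1063; arbitrage exists.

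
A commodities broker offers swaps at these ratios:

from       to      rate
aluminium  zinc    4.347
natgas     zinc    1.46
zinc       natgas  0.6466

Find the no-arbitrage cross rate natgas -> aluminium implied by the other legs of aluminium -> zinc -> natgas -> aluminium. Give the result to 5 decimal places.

Known legs of the cycle: 4.347 × 0.6466 = 2.8107702
For no arbitrage the full-cycle product must be 1, so the missing rate is 1 / 2.8107702 ≈ 0.3557744.

0.35577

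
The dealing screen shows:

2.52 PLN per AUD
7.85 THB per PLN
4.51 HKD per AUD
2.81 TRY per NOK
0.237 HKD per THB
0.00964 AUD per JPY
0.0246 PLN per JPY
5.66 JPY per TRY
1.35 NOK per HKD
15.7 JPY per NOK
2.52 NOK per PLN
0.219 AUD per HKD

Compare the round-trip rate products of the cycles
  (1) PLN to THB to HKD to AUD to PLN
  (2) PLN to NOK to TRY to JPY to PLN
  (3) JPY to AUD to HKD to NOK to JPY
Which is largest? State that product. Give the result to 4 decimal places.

1.0267

(1) 7.85 × 0.237 × 0.219 × 2.52 = 1.02675
(2) 2.52 × 2.81 × 5.66 × 0.0246 = 0.98596
(3) 0.00964 × 4.51 × 1.35 × 15.7 = 0.92148
Highest is cycle (1) at 1.0267 (>1, arbitrage).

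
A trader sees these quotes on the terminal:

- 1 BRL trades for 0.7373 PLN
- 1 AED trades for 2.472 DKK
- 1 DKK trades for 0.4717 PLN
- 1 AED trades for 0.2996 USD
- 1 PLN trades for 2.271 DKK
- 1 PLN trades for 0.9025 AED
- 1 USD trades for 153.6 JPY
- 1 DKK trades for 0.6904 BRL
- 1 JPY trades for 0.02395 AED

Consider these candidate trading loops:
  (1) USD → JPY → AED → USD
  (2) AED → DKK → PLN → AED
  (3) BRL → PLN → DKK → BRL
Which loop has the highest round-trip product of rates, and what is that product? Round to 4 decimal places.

(1) 153.6 × 0.02395 × 0.2996 = 1.10214
(2) 2.472 × 0.4717 × 0.9025 = 1.05235
(3) 0.7373 × 2.271 × 0.6904 = 1.15601
Highest is cycle (3) at 1.1560 (>1, arbitrage).

1.1560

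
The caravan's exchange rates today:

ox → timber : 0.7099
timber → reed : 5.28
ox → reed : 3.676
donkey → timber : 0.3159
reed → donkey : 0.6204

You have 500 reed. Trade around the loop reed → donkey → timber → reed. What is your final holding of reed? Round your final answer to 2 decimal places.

517.40

500 reed × 0.6204 = 310.2 donkey
310.2 donkey × 0.3159 = 97.99218 timber
97.99218 timber × 5.28 = 517.3987104 reed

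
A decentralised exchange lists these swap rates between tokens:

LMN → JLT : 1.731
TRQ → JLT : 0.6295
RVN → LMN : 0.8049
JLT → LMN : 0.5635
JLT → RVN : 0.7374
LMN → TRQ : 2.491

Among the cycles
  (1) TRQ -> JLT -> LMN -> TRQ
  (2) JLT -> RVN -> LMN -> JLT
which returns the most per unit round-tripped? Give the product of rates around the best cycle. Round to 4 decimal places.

(1) 0.6295 × 0.5635 × 2.491 = 0.88362
(2) 0.7374 × 0.8049 × 1.731 = 1.02741
Highest is cycle (2) at 1.0274 (>1, arbitrage).

1.0274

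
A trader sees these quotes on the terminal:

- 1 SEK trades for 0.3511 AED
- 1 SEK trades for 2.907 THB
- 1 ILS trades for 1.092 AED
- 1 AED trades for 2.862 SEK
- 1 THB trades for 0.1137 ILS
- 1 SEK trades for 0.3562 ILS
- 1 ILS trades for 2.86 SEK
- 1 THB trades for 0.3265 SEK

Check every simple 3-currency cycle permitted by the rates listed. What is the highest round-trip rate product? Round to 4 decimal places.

AED→SEK→ILS→AED: 2.862 × 0.3562 × 1.092 = 1.11323
SEK→THB→ILS→SEK: 2.907 × 0.1137 × 2.86 = 0.94530
Maximum is AED→SEK→ILS→AED at 1.1132; arbitrage exists.

1.1132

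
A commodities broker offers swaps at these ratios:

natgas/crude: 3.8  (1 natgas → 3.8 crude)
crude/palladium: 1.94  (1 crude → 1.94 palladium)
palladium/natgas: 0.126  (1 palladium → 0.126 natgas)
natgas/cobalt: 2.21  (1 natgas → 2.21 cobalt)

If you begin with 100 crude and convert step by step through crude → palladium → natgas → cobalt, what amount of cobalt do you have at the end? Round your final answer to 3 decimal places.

54.021

100 crude × 1.94 = 194 palladium
194 palladium × 0.126 = 24.444 natgas
24.444 natgas × 2.21 = 54.02124 cobalt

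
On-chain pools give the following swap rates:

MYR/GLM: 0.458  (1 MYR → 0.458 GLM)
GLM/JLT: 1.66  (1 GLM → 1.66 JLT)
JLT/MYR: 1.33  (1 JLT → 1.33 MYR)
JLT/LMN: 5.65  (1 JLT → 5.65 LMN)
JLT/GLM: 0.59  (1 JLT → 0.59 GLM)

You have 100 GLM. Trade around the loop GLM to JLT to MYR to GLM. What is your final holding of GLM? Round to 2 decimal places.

101.12

100 GLM × 1.66 = 166 JLT
166 JLT × 1.33 = 220.78 MYR
220.78 MYR × 0.458 = 101.11724 GLM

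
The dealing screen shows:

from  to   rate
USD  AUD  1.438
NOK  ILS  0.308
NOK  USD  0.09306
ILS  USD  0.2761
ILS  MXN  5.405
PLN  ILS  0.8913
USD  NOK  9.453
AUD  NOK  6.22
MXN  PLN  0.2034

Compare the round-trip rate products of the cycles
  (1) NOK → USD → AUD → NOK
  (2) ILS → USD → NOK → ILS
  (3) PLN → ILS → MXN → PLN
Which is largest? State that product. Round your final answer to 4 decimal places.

0.9799

(1) 0.09306 × 1.438 × 6.22 = 0.83236
(2) 0.2761 × 9.453 × 0.308 = 0.80387
(3) 0.8913 × 5.405 × 0.2034 = 0.97987
Highest is cycle (3) at 0.9799 (≤1, no arbitrage).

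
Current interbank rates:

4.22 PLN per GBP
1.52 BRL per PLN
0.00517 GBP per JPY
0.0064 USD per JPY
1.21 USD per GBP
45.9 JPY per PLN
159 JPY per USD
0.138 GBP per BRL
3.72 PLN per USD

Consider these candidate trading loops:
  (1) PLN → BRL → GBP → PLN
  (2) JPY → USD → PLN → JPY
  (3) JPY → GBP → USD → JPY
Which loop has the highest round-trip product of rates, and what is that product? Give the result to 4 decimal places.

(1) 1.52 × 0.138 × 4.22 = 0.88519
(2) 0.0064 × 3.72 × 45.9 = 1.09279
(3) 0.00517 × 1.21 × 159 = 0.99466
Highest is cycle (2) at 1.0928 (>1, arbitrage).

1.0928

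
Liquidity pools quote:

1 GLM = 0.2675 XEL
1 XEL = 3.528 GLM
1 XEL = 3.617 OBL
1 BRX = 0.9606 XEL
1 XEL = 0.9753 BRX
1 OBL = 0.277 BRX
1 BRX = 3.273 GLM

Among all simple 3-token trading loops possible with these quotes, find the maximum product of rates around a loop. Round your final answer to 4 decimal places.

0.9624

BRX→XEL→OBL→BRX: 0.9606 × 3.617 × 0.277 = 0.96243
GLM→XEL→BRX→GLM: 0.2675 × 0.9753 × 3.273 = 0.85390
Maximum is BRX→XEL→OBL→BRX at 0.9624; no arbitrage — every cycle loses value.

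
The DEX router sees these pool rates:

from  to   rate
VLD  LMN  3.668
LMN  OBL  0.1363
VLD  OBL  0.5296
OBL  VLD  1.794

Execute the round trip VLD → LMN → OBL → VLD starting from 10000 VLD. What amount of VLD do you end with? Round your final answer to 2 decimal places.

10000 VLD × 3.668 = 36680 LMN
36680 LMN × 0.1363 = 4999.484 OBL
4999.484 OBL × 1.794 = 8969.074296 VLD

8969.07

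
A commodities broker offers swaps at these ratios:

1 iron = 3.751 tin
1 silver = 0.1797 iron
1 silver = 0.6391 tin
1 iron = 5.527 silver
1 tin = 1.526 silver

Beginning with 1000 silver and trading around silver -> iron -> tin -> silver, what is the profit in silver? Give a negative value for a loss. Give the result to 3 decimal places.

1000 silver × 0.1797 = 179.7 iron
179.7 iron × 3.751 = 674.0547 tin
674.0547 tin × 1.526 = 1028.6074722 silver
Net change: 1028.6074722 − 1000 = 28.6074722 silver

28.607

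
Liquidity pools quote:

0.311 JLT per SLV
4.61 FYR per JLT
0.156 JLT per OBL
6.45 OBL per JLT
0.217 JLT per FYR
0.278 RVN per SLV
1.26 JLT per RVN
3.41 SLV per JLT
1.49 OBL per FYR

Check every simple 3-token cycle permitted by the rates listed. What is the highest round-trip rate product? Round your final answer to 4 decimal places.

RVN→JLT→SLV→RVN: 1.26 × 3.41 × 0.278 = 1.19445
JLT→FYR→OBL→JLT: 4.61 × 1.49 × 0.156 = 1.07155
Maximum is RVN→JLT→SLV→RVN at 1.1945; arbitrage exists.

1.1945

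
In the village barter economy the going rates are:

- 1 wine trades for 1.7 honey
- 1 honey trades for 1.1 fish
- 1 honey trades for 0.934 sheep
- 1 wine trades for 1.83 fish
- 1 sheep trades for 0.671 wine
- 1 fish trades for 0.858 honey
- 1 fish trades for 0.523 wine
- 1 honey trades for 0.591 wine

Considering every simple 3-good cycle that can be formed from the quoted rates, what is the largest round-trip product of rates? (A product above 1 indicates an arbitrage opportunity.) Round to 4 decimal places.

sheep→wine→honey→sheep: 0.671 × 1.7 × 0.934 = 1.06541
fish→wine→honey→fish: 0.523 × 1.7 × 1.1 = 0.97801
fish→honey→wine→fish: 0.858 × 0.591 × 1.83 = 0.92795
Maximum is sheep→wine→honey→sheep at 1.0654; arbitrage exists.

1.0654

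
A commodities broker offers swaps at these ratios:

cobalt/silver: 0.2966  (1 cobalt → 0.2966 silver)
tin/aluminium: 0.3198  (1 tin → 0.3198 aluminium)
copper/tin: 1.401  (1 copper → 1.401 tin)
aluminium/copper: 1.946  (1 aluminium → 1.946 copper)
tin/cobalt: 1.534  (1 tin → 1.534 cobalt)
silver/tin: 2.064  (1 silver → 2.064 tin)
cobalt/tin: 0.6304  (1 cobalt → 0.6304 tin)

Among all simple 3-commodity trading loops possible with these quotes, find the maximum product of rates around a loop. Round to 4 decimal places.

tin→cobalt→silver→tin: 1.534 × 0.2966 × 2.064 = 0.93909
copper→tin→aluminium→copper: 1.401 × 0.3198 × 1.946 = 0.87189
Maximum is tin→cobalt→silver→tin at 0.9391; no arbitrage — every cycle loses value.

0.9391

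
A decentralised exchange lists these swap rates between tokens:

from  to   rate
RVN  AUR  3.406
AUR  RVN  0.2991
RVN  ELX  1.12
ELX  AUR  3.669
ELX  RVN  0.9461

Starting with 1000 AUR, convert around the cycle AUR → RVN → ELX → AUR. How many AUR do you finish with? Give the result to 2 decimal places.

1000 AUR × 0.2991 = 299.1 RVN
299.1 RVN × 1.12 = 334.992 ELX
334.992 ELX × 3.669 = 1229.085648 AUR

1229.09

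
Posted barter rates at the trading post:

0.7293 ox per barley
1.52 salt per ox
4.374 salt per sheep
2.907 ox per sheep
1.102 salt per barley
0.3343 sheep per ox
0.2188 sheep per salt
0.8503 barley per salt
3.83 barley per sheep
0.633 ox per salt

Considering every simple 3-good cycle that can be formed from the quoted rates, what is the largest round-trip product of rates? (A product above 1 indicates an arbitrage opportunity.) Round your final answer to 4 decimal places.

0.9668

sheep→ox→salt→sheep: 2.907 × 1.52 × 0.2188 = 0.96680
barley→ox→salt→barley: 0.7293 × 1.52 × 0.8503 = 0.94259
sheep→barley→ox→sheep: 3.83 × 0.7293 × 0.3343 = 0.93377
sheep→salt→ox→sheep: 4.374 × 0.633 × 0.3343 = 0.92559
sheep→barley→salt→sheep: 3.83 × 1.102 × 0.2188 = 0.92348
Maximum is sheep→ox→salt→sheep at 0.9668; no arbitrage — every cycle loses value.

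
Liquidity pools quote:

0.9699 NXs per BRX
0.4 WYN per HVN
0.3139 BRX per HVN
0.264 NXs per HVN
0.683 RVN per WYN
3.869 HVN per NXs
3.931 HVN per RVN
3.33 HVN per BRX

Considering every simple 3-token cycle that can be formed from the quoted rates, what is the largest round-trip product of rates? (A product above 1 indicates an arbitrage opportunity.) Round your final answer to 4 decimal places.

1.1779

BRX→NXs→HVN→BRX: 0.9699 × 3.869 × 0.3139 = 1.17792
RVN→HVN→WYN→RVN: 3.931 × 0.4 × 0.683 = 1.07395
Maximum is BRX→NXs→HVN→BRX at 1.1779; arbitrage exists.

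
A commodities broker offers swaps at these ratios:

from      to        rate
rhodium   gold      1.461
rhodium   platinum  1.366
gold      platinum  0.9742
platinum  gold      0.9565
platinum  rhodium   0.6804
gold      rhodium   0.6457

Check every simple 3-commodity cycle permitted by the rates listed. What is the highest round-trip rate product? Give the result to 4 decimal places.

0.9684

platinum→rhodium→gold→platinum: 0.6804 × 1.461 × 0.9742 = 0.96842
platinum→gold→rhodium→platinum: 0.9565 × 0.6457 × 1.366 = 0.84366
Maximum is platinum→rhodium→gold→platinum at 0.9684; no arbitrage — every cycle loses value.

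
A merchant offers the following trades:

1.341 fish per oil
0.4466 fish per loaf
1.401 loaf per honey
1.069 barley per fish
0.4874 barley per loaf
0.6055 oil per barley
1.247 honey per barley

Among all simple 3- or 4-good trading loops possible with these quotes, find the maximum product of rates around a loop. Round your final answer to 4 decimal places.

barley→oil→fish→barley: 0.6055 × 1.341 × 1.069 = 0.86800
barley→honey→loaf→barley: 1.247 × 1.401 × 0.4874 = 0.85151
barley→honey→loaf→fish→barley: 1.247 × 1.401 × 0.4466 × 1.069 = 0.83407
Maximum is barley→oil→fish→barley at 0.8680; no arbitrage — every cycle loses value.

0.8680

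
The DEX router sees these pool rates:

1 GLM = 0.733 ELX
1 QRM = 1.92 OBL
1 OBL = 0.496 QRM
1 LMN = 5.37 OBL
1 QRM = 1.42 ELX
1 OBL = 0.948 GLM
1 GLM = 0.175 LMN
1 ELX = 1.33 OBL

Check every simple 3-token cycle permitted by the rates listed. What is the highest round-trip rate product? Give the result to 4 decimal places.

0.9367

QRM→ELX→OBL→QRM: 1.42 × 1.33 × 0.496 = 0.93675
ELX→OBL→GLM→ELX: 1.33 × 0.948 × 0.733 = 0.92420
LMN→OBL→GLM→LMN: 5.37 × 0.948 × 0.175 = 0.89088
Maximum is QRM→ELX→OBL→QRM at 0.9367; no arbitrage — every cycle loses value.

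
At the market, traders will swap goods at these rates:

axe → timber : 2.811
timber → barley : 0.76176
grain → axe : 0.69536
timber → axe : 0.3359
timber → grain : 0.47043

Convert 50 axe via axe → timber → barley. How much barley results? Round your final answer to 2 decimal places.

50 axe × 2.811 = 140.55 timber
140.55 timber × 0.76176 = 107.065368 barley

107.07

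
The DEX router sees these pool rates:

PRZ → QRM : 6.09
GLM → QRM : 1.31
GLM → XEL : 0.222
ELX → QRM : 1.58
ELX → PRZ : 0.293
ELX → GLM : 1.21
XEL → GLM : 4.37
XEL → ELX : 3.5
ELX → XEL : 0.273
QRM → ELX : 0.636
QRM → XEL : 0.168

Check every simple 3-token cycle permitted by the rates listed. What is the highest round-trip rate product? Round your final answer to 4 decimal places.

PRZ→QRM→ELX→PRZ: 6.09 × 0.636 × 0.293 = 1.13486
GLM→QRM→ELX→GLM: 1.31 × 0.636 × 1.21 = 1.00812
GLM→QRM→XEL→GLM: 1.31 × 0.168 × 4.37 = 0.96175
GLM→XEL→ELX→GLM: 0.222 × 3.5 × 1.21 = 0.94017
XEL→ELX→QRM→XEL: 3.5 × 1.58 × 0.168 = 0.92904
Maximum is PRZ→QRM→ELX→PRZ at 1.1349; arbitrage exists.

1.1349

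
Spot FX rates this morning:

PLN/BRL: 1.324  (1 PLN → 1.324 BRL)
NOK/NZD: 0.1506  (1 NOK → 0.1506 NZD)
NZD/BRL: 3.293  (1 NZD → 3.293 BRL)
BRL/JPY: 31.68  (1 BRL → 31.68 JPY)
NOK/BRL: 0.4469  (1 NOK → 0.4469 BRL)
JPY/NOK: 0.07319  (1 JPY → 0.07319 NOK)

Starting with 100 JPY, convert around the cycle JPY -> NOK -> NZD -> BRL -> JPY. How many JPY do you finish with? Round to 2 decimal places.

100 JPY × 0.07319 = 7.319 NOK
7.319 NOK × 0.1506 = 1.1022414 NZD
1.1022414 NZD × 3.293 = 3.6296809302 BRL
3.6296809302 BRL × 31.68 = 114.988291868736 JPY

114.99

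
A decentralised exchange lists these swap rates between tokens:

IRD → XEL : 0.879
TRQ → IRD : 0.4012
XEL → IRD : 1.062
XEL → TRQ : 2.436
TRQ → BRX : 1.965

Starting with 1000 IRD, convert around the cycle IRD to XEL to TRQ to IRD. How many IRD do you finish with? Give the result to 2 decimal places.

1000 IRD × 0.879 = 879 XEL
879 XEL × 2.436 = 2141.244 TRQ
2141.244 TRQ × 0.4012 = 859.0670928 IRD

859.07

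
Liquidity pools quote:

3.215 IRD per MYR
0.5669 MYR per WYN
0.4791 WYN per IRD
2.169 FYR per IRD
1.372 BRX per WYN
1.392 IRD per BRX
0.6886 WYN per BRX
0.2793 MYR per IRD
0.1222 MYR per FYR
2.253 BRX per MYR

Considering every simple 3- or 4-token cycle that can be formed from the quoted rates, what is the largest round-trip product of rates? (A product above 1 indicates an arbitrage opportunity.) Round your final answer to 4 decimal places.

0.9150

WYN→BRX→IRD→WYN: 1.372 × 1.392 × 0.4791 = 0.91500
WYN→MYR→BRX→WYN: 0.5669 × 2.253 × 0.6886 = 0.87950
IRD→MYR→BRX→IRD: 0.2793 × 2.253 × 1.392 = 0.87593
WYN→MYR→IRD→WYN: 0.5669 × 3.215 × 0.4791 = 0.87320
IRD→FYR→MYR→IRD: 2.169 × 0.1222 × 3.215 = 0.85214
WYN→MYR→BRX→IRD→WYN: 0.5669 × 2.253 × 1.392 × 0.4791 = 0.85179
IRD→FYR→MYR→BRX→IRD: 2.169 × 0.1222 × 2.253 × 1.392 = 0.83125
Maximum is WYN→BRX→IRD→WYN at 0.9150; no arbitrage — every cycle loses value.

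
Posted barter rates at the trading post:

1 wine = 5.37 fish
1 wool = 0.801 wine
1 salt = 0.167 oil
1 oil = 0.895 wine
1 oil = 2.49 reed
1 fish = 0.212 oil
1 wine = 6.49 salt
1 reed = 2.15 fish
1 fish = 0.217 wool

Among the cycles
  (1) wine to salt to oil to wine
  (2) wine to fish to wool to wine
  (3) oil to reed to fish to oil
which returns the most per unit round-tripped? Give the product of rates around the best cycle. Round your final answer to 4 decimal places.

(1) 6.49 × 0.167 × 0.895 = 0.97003
(2) 5.37 × 0.217 × 0.801 = 0.93340
(3) 2.49 × 2.15 × 0.212 = 1.13494
Highest is cycle (3) at 1.1349 (>1, arbitrage).

1.1349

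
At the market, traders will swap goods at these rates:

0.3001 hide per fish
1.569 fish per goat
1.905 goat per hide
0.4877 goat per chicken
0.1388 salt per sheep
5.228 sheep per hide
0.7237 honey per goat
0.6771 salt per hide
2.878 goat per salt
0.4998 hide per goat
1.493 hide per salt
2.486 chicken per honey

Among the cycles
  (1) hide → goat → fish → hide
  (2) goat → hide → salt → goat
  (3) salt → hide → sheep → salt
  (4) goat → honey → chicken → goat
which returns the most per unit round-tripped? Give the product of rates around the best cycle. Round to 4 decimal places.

1.0834

(1) 1.905 × 1.569 × 0.3001 = 0.89698
(2) 0.4998 × 0.6771 × 2.878 = 0.97396
(3) 1.493 × 5.228 × 0.1388 = 1.08339
(4) 0.7237 × 2.486 × 0.4877 = 0.87743
Highest is cycle (3) at 1.0834 (>1, arbitrage).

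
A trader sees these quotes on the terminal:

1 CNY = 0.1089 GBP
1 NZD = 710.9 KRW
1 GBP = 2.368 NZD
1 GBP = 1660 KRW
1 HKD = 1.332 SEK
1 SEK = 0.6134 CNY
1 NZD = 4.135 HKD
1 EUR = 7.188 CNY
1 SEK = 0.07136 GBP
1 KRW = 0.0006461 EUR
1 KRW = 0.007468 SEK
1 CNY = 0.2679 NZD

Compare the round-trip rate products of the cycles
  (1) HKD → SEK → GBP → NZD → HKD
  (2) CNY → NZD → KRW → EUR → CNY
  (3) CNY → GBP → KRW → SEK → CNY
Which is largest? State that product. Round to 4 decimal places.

0.9307

(1) 1.332 × 0.07136 × 2.368 × 4.135 = 0.93071
(2) 0.2679 × 710.9 × 0.0006461 × 7.188 = 0.88448
(3) 0.1089 × 1660 × 0.007468 × 0.6134 = 0.82810
Highest is cycle (1) at 0.9307 (≤1, no arbitrage).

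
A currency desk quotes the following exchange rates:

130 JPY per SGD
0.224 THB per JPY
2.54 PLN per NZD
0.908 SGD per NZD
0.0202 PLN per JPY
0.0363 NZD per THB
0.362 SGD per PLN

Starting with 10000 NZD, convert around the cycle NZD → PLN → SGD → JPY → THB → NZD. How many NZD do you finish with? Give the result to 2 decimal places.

10000 NZD × 2.54 = 25400 PLN
25400 PLN × 0.362 = 9194.8 SGD
9194.8 SGD × 130 = 1195324 JPY
1195324 JPY × 0.224 = 267752.576 THB
267752.576 THB × 0.0363 = 9719.4185088 NZD

9719.42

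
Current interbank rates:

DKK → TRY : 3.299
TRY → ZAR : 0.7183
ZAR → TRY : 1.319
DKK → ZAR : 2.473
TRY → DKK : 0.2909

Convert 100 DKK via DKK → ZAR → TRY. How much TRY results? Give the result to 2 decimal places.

100 DKK × 2.473 = 247.3 ZAR
247.3 ZAR × 1.319 = 326.1887 TRY

326.19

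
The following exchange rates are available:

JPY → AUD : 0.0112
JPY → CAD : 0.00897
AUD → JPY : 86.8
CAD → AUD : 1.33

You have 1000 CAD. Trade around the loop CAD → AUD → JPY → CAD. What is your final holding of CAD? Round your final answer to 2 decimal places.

1000 CAD × 1.33 = 1330 AUD
1330 AUD × 86.8 = 115444 JPY
115444 JPY × 0.00897 = 1035.53268 CAD

1035.53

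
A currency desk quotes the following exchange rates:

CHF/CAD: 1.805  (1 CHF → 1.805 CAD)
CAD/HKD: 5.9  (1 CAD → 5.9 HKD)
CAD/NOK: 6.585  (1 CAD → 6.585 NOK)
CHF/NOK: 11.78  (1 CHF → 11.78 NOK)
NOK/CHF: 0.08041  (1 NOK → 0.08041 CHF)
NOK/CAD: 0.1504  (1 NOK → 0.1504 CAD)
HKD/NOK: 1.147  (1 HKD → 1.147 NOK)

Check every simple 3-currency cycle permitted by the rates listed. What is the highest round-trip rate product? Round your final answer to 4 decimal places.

1.0178

CAD→HKD→NOK→CAD: 5.9 × 1.147 × 0.1504 = 1.01780
CAD→NOK→CHF→CAD: 6.585 × 0.08041 × 1.805 = 0.95575
Maximum is CAD→HKD→NOK→CAD at 1.0178; arbitrage exists.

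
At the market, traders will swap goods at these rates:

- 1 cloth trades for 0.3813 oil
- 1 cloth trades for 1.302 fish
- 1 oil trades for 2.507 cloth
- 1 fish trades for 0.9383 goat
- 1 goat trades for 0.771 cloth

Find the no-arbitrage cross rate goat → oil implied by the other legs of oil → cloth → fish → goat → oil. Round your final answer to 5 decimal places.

Known legs of the cycle: 2.507 × 1.302 × 0.9383 = 3.0627181662
For no arbitrage the full-cycle product must be 1, so the missing rate is 1 / 3.0627181662 ≈ 0.3265074.

0.32651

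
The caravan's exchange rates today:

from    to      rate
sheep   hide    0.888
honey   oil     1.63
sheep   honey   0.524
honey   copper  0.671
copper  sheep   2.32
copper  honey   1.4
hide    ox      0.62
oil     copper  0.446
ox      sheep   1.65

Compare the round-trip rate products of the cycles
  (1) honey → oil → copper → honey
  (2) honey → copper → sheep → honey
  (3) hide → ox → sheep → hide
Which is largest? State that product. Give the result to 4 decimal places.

(1) 1.63 × 0.446 × 1.4 = 1.01777
(2) 0.671 × 2.32 × 0.524 = 0.81572
(3) 0.62 × 1.65 × 0.888 = 0.90842
Highest is cycle (1) at 1.0178 (>1, arbitrage).

1.0178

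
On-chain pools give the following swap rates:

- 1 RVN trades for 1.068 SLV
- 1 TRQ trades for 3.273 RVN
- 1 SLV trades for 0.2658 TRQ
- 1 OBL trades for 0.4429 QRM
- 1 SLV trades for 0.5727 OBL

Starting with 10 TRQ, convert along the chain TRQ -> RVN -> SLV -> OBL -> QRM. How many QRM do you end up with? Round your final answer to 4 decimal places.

10 TRQ × 3.273 = 32.73 RVN
32.73 RVN × 1.068 = 34.95564 SLV
34.95564 SLV × 0.5727 = 20.019095028 OBL
20.019095028 OBL × 0.4429 = 8.8664571879012 QRM

8.8665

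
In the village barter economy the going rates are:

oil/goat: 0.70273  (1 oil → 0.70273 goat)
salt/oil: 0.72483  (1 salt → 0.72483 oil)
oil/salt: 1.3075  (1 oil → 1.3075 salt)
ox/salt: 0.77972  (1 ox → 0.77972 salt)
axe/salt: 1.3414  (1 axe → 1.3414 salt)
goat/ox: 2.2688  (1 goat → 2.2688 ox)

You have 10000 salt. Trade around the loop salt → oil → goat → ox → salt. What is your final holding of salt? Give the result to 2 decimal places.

10000 salt × 0.72483 = 7248.3 oil
7248.3 oil × 0.70273 = 5093.597859 goat
5093.597859 goat × 2.2688 = 11556.3548224992 ox
11556.3548224992 ox × 0.77972 = 9010.720982199076224 salt

9010.72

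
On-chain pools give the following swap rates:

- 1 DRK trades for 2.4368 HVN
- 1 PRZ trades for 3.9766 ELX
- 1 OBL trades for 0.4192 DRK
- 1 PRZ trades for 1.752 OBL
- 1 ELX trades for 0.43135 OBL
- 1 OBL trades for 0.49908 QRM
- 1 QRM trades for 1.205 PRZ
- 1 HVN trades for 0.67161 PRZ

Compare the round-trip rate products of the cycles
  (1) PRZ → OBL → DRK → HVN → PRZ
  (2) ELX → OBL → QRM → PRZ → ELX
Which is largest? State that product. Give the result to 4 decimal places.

1.2020

(1) 1.752 × 0.4192 × 2.4368 × 0.67161 = 1.20197
(2) 0.43135 × 0.49908 × 1.205 × 3.9766 = 1.03157
Highest is cycle (1) at 1.2020 (>1, arbitrage).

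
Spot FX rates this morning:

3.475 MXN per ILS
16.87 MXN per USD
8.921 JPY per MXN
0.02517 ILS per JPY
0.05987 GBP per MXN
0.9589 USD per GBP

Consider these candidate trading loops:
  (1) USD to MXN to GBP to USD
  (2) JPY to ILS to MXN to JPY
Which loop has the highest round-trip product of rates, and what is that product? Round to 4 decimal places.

(1) 16.87 × 0.05987 × 0.9589 = 0.96850
(2) 0.02517 × 3.475 × 8.921 = 0.78028
Highest is cycle (1) at 0.9685 (≤1, no arbitrage).

0.9685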